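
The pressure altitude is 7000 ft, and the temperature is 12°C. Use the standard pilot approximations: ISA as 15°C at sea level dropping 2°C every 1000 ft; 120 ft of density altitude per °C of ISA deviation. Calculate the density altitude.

ISA temperature at 7000 ft = 15 − 2 × (7000/1000) = 1°C.
ISA deviation = 12 − 1 = +11°C.
Density altitude = 7000 + 120 × (11) = 7000 + (+1320) = 8320 ft.

8320 ft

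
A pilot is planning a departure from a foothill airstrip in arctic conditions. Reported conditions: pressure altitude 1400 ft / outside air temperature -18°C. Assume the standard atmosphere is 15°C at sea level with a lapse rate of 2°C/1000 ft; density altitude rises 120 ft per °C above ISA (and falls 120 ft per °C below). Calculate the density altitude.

-2224 ft

ISA temperature at 1400 ft = 15 − 2 × (1400/1000) = 12.2°C.
ISA deviation = -18 − 12.2 = -30.2°C.
Density altitude = 1400 + 120 × (-30.2) = 1400 + (-3624) = -2224 ft.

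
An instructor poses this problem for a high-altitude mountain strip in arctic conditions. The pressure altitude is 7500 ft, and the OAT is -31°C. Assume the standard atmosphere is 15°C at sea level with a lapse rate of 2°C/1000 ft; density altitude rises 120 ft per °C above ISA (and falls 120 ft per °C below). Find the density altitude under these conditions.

ISA temperature at 7500 ft = 15 − 2 × (7500/1000) = 0°C.
ISA deviation = -31 − 0 = -31°C.
Density altitude = 7500 + 120 × (-31) = 7500 + (-3720) = 3780 ft.

3780 ft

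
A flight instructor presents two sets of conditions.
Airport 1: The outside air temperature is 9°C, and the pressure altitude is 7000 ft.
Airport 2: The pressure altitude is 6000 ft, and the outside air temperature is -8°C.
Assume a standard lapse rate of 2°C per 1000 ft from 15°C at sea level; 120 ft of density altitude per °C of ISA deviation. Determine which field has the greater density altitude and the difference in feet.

Airport 1: ISA temp = 1°C, deviation +8°C, DA = 7000 + 120 × 8 = 7960 ft.
Airport 2: ISA temp = 3°C, deviation -11°C, DA = 6000 + 120 × (-11) = 4680 ft.
Airport 1 is higher by 7960 − 4680 = 3280 ft.

Airport 1 by 3280 ft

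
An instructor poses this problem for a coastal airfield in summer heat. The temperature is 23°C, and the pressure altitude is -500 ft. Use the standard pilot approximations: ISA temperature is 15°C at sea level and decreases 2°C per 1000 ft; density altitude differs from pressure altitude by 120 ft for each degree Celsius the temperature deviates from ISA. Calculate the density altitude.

340 ft

ISA temperature at -500 ft = 15 − 2 × (-500/1000) = 16°C.
ISA deviation = 23 − 16 = +7°C.
Density altitude = -500 + 120 × (7) = -500 + (+840) = 340 ft.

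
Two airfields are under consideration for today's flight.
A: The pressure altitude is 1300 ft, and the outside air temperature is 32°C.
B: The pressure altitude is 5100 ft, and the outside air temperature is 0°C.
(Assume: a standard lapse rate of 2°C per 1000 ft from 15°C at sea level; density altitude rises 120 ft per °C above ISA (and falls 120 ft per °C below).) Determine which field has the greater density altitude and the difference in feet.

B by 872 ft

A: ISA temp = 12.4°C, deviation +19.6°C, DA = 1300 + 120 × 19.6 = 3652 ft.
B: ISA temp = 4.8°C, deviation -4.8°C, DA = 5100 + 120 × (-4.8) = 4524 ft.
B is higher by 4524 − 3652 = 872 ft.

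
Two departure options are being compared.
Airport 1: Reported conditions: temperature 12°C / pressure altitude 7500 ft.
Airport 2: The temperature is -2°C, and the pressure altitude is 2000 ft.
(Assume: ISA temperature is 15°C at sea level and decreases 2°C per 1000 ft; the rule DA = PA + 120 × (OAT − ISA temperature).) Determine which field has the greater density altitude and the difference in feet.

Airport 1 by 8500 ft

Airport 1: ISA temp = 0°C, deviation +12°C, DA = 7500 + 120 × 12 = 8940 ft.
Airport 2: ISA temp = 11°C, deviation -13°C, DA = 2000 + 120 × (-13) = 440 ft.
Airport 1 is higher by 8940 − 440 = 8500 ft.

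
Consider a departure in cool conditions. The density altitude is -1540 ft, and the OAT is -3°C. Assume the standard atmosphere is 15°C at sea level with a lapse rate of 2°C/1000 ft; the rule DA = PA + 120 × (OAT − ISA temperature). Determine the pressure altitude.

500 ft

DA = PA + 120 × (OAT − (15 − 2·PA/1000)) = PA + 120·OAT − 1800 + 0.24·PA = 1.24·PA + 120·OAT − 1800.
So 1.24·PA = -1540 − 120 × (-3) + 1800 = 620.
PA = 620 / 1.24 = 500 ft.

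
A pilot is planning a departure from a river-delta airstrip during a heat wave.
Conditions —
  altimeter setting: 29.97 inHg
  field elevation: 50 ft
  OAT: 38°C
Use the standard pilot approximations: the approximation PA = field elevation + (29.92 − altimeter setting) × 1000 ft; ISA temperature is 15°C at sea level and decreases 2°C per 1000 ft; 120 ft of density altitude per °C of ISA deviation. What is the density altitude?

2760 ft

Pressure altitude = 50 + (29.92 − 29.97) × 1000 = 50 + (-50) = 0 ft.
ISA temperature at 0 ft = 15 − 2 × (0/1000) = 15°C.
ISA deviation = 38 − 15 = +23°C.
Density altitude = 0 + 120 × (23) = 2760 ft.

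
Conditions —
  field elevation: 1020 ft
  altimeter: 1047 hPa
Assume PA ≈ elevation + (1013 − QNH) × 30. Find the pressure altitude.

0 ft

Pressure correction = (1013 − 1047) × 30 = -1020 ft.
Pressure altitude = 1020 + (-1020) = 0 ft.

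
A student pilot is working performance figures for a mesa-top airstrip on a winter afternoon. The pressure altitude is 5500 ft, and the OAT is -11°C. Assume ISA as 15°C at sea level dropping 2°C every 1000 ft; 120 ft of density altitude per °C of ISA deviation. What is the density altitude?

3700 ft

ISA temperature at 5500 ft = 15 − 2 × (5500/1000) = 4°C.
ISA deviation = -11 − 4 = -15°C.
Density altitude = 5500 + 120 × (-15) = 5500 + (-1800) = 3700 ft.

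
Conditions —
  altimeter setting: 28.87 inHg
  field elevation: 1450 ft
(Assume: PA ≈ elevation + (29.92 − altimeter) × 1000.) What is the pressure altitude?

2500 ft

Pressure correction = (29.92 − 28.87) × 1000 = +1050 ft.
Pressure altitude = 1450 + (+1050) = 2500 ft.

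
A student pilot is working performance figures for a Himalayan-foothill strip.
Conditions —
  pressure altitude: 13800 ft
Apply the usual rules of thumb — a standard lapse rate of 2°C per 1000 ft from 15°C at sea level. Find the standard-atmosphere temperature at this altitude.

ISA temperature = 15 − 2 × (13800/1000) = 15 − 27.6 = -12.6°C.

-12.6°C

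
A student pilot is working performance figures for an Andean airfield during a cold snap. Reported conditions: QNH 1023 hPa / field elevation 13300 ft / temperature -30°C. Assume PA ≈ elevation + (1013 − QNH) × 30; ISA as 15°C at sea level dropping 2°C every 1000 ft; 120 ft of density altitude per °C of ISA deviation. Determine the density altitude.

10720 ft

Pressure altitude = 13300 + (1013 − 1023) × 30 = 13300 + (-300) = 13000 ft.
ISA temperature at 13000 ft = 15 − 2 × (13000/1000) = -11°C.
ISA deviation = -30 − (-11) = -19°C.
Density altitude = 13000 + 120 × (-19) = 10720 ft.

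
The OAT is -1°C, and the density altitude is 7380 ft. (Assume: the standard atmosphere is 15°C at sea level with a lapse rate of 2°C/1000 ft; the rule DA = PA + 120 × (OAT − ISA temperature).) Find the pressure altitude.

7500 ft

DA = PA + 120 × (OAT − (15 − 2·PA/1000)) = PA + 120·OAT − 1800 + 0.24·PA = 1.24·PA + 120·OAT − 1800.
So 1.24·PA = 7380 − 120 × (-1) + 1800 = 9300.
PA = 9300 / 1.24 = 7500 ft.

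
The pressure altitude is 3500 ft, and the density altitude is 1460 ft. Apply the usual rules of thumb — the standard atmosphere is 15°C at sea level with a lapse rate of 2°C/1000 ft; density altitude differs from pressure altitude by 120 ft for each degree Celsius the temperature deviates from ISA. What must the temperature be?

Density altitude − pressure altitude = 1460 − 3500 = -2040 ft.
At 120 ft/°C that is an ISA deviation of -2040/120 = -17°C.
ISA temperature at 3500 ft = 15 − 2 × (3500/1000) = 8°C.
OAT = ISA + deviation = 8 + (-17) = -9°C.

-9°C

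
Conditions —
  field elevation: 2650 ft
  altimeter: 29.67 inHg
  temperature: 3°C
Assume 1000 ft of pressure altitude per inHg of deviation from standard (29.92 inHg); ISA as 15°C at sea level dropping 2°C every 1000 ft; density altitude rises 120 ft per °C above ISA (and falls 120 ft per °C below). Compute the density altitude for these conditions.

2156 ft

Pressure altitude = 2650 + (29.92 − 29.67) × 1000 = 2650 + (+250) = 2900 ft.
ISA temperature at 2900 ft = 15 − 2 × (2900/1000) = 9.2°C.
ISA deviation = 3 − 9.2 = -6.2°C.
Density altitude = 2900 + 120 × (-6.2) = 2156 ft.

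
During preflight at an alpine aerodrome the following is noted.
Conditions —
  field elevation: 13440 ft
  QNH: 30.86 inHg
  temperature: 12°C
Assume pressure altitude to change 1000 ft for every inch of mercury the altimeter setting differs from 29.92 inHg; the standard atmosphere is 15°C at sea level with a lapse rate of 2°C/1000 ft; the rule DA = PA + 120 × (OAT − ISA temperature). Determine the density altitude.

Pressure altitude = 13440 + (29.92 − 30.86) × 1000 = 13440 + (-940) = 12500 ft.
ISA temperature at 12500 ft = 15 − 2 × (12500/1000) = -10°C.
ISA deviation = 12 − (-10) = +22°C.
Density altitude = 12500 + 120 × (22) = 15140 ft.

15140 ft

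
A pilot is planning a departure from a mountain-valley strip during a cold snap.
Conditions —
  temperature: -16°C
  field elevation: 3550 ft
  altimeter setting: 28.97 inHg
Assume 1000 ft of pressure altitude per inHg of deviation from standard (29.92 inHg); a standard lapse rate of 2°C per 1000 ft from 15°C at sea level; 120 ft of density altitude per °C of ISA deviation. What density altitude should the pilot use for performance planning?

Pressure altitude = 3550 + (29.92 − 28.97) × 1000 = 3550 + (+950) = 4500 ft.
ISA temperature at 4500 ft = 15 − 2 × (4500/1000) = 6°C.
ISA deviation = -16 − 6 = -22°C.
Density altitude = 4500 + 120 × (-22) = 1860 ft.

1860 ft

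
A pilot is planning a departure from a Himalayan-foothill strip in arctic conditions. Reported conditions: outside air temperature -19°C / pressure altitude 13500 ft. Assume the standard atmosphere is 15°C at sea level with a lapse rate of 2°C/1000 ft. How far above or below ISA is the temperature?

ISA temperature at 13500 ft = 15 − 2 × (13500/1000) = -12°C.
Deviation = OAT − ISA = -19 − (-12) = -7°C.

ISA-7°C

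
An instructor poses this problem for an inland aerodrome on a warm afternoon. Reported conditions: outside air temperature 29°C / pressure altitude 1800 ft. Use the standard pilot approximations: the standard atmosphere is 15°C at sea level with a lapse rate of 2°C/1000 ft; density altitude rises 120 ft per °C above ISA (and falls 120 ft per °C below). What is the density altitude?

ISA temperature at 1800 ft = 15 − 2 × (1800/1000) = 11.4°C.
ISA deviation = 29 − 11.4 = +17.6°C.
Density altitude = 1800 + 120 × (17.6) = 1800 + (+2112) = 3912 ft.

3912 ft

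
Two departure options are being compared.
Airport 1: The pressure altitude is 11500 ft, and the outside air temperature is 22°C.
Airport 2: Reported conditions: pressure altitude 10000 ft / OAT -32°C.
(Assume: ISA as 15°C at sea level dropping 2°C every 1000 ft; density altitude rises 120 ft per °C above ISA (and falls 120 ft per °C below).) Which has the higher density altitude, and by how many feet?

Airport 1 by 8340 ft

Airport 1: ISA temp = -8°C, deviation +30°C, DA = 11500 + 120 × 30 = 15100 ft.
Airport 2: ISA temp = -5°C, deviation -27°C, DA = 10000 + 120 × (-27) = 6760 ft.
Airport 1 is higher by 15100 − 6760 = 8340 ft.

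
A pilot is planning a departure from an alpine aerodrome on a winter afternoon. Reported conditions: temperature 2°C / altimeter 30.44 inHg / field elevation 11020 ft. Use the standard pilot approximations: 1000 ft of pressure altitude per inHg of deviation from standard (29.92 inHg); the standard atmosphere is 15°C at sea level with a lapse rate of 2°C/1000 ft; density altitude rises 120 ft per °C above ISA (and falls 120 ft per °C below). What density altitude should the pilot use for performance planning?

Pressure altitude = 11020 + (29.92 − 30.44) × 1000 = 11020 + (-520) = 10500 ft.
ISA temperature at 10500 ft = 15 − 2 × (10500/1000) = -6°C.
ISA deviation = 2 − (-6) = +8°C.
Density altitude = 10500 + 120 × (8) = 11460 ft.

11460 ft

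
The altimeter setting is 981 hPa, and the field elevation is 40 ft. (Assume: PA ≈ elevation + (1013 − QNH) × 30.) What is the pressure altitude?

1000 ft

Pressure correction = (1013 − 981) × 30 = +960 ft.
Pressure altitude = 40 + (+960) = 1000 ft.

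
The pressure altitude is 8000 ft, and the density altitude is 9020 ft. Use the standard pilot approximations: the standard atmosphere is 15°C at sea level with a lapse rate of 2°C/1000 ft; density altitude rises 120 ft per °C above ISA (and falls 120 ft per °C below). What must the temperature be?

7.5°C

Density altitude − pressure altitude = 9020 − 8000 = +1020 ft.
At 120 ft/°C that is an ISA deviation of 1020/120 = +8.5°C.
ISA temperature at 8000 ft = 15 − 2 × (8000/1000) = -1°C.
OAT = ISA + deviation = -1 + (+8.5) = 7.5°C.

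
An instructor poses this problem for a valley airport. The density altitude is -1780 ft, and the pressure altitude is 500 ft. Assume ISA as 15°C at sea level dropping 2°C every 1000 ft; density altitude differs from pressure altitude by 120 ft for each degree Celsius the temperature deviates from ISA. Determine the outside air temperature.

Density altitude − pressure altitude = -1780 − 500 = -2280 ft.
At 120 ft/°C that is an ISA deviation of -2280/120 = -19°C.
ISA temperature at 500 ft = 15 − 2 × (500/1000) = 14°C.
OAT = ISA + deviation = 14 + (-19) = -5°C.

-5°C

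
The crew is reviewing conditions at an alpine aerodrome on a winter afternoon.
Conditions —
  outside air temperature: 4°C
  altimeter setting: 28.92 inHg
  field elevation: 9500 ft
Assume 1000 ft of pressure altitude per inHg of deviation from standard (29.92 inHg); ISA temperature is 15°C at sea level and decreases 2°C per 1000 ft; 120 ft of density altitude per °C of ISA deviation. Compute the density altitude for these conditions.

Pressure altitude = 9500 + (29.92 − 28.92) × 1000 = 9500 + (+1000) = 10500 ft.
ISA temperature at 10500 ft = 15 − 2 × (10500/1000) = -6°C.
ISA deviation = 4 − (-6) = +10°C.
Density altitude = 10500 + 120 × (10) = 11700 ft.

11700 ft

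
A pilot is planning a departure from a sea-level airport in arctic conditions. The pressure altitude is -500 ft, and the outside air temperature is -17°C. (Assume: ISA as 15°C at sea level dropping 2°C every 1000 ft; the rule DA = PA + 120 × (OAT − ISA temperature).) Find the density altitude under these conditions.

-4460 ft

ISA temperature at -500 ft = 15 − 2 × (-500/1000) = 16°C.
ISA deviation = -17 − 16 = -33°C.
Density altitude = -500 + 120 × (-33) = -500 + (-3960) = -4460 ft.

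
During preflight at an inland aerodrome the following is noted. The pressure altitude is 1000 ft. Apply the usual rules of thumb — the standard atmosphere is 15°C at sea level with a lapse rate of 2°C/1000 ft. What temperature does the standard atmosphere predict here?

13°C

ISA temperature = 15 − 2 × (1000/1000) = 15 − 2 = 13°C.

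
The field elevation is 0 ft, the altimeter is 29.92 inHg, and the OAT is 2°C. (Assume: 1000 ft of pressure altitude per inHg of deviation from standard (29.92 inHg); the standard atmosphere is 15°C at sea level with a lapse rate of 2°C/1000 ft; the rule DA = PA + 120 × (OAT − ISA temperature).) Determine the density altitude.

Pressure altitude = 0 + (29.92 − 29.92) × 1000 = 0 + (0) = 0 ft.
ISA temperature at 0 ft = 15 − 2 × (0/1000) = 15°C.
ISA deviation = 2 − 15 = -13°C.
Density altitude = 0 + 120 × (-13) = -1560 ft.

-1560 ft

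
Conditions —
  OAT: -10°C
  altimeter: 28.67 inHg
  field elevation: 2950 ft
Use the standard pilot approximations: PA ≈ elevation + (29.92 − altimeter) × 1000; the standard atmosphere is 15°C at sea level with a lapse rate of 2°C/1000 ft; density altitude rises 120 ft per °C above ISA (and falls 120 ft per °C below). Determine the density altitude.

Pressure altitude = 2950 + (29.92 − 28.67) × 1000 = 2950 + (+1250) = 4200 ft.
ISA temperature at 4200 ft = 15 − 2 × (4200/1000) = 6.6°C.
ISA deviation = -10 − 6.6 = -16.6°C.
Density altitude = 4200 + 120 × (-16.6) = 2208 ft.

2208 ft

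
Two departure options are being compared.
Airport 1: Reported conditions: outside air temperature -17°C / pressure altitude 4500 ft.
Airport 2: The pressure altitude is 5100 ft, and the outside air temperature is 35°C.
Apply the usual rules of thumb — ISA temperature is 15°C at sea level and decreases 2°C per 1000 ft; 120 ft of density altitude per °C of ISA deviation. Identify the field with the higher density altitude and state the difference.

Airport 1: ISA temp = 6°C, deviation -23°C, DA = 4500 + 120 × (-23) = 1740 ft.
Airport 2: ISA temp = 4.8°C, deviation +30.2°C, DA = 5100 + 120 × 30.2 = 8724 ft.
Airport 2 is higher by 8724 − 1740 = 6984 ft.

Airport 2 by 6984 ft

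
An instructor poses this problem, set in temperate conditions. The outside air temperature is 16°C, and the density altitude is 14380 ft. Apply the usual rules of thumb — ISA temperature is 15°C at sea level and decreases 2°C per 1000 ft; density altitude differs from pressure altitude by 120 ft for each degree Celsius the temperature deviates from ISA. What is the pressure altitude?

11500 ft

DA = PA + 120 × (OAT − (15 − 2·PA/1000)) = PA + 120·OAT − 1800 + 0.24·PA = 1.24·PA + 120·OAT − 1800.
So 1.24·PA = 14380 − 120 × 16 + 1800 = 14260.
PA = 14260 / 1.24 = 11500 ft.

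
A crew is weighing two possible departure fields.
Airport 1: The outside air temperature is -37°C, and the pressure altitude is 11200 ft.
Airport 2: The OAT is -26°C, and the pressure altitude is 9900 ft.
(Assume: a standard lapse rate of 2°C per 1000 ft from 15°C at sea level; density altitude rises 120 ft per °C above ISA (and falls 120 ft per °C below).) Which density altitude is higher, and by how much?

Airport 1: ISA temp = -7.4°C, deviation -29.6°C, DA = 11200 + 120 × (-29.6) = 7648 ft.
Airport 2: ISA temp = -4.8°C, deviation -21.2°C, DA = 9900 + 120 × (-21.2) = 7356 ft.
Airport 1 is higher by 7648 − 7356 = 292 ft.

Airport 1 by 292 ft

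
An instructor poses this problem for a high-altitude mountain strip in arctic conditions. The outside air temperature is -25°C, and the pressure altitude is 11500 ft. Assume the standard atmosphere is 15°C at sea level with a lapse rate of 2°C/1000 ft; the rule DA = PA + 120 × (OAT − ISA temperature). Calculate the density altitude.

9460 ft

ISA temperature at 11500 ft = 15 − 2 × (11500/1000) = -8°C.
ISA deviation = -25 − (-8) = -17°C.
Density altitude = 11500 + 120 × (-17) = 11500 + (-2040) = 9460 ft.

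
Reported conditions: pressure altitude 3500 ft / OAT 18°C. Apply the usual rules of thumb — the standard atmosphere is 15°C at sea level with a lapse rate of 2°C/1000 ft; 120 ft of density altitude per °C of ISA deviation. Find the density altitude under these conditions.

ISA temperature at 3500 ft = 15 − 2 × (3500/1000) = 8°C.
ISA deviation = 18 − 8 = +10°C.
Density altitude = 3500 + 120 × (10) = 3500 + (+1200) = 4700 ft.

4700 ft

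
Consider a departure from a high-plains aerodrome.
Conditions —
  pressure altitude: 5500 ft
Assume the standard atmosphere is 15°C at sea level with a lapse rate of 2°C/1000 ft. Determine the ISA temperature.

ISA temperature = 15 − 2 × (5500/1000) = 15 − 11 = 4°C.

4°C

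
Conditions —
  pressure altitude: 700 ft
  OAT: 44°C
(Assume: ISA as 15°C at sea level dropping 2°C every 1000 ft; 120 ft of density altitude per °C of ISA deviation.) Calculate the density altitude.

ISA temperature at 700 ft = 15 − 2 × (700/1000) = 13.6°C.
ISA deviation = 44 − 13.6 = +30.4°C.
Density altitude = 700 + 120 × (30.4) = 700 + (+3648) = 4348 ft.

4348 ft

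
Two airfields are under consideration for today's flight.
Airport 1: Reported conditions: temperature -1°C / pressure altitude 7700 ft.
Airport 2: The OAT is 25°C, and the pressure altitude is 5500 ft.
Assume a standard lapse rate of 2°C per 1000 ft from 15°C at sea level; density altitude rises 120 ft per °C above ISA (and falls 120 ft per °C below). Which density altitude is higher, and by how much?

Airport 2 by 392 ft

Airport 1: ISA temp = -0.4°C, deviation -0.6°C, DA = 7700 + 120 × (-0.6) = 7628 ft.
Airport 2: ISA temp = 4°C, deviation +21°C, DA = 5500 + 120 × 21 = 8020 ft.
Airport 2 is higher by 8020 − 7628 = 392 ft.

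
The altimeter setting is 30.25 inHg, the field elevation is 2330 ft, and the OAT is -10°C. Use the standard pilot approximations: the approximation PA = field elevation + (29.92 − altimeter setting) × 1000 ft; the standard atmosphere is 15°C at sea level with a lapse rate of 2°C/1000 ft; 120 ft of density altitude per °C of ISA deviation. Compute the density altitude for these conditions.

Pressure altitude = 2330 + (29.92 − 30.25) × 1000 = 2330 + (-330) = 2000 ft.
ISA temperature at 2000 ft = 15 − 2 × (2000/1000) = 11°C.
ISA deviation = -10 − 11 = -21°C.
Density altitude = 2000 + 120 × (-21) = -520 ft.

-520 ft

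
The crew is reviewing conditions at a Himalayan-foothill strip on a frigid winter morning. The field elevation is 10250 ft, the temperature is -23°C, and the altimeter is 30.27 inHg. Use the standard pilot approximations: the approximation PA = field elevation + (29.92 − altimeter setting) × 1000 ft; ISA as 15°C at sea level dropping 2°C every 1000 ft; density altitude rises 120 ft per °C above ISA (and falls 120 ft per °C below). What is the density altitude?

7716 ft

Pressure altitude = 10250 + (29.92 − 30.27) × 1000 = 10250 + (-350) = 9900 ft.
ISA temperature at 9900 ft = 15 − 2 × (9900/1000) = -4.8°C.
ISA deviation = -23 − (-4.8) = -18.2°C.
Density altitude = 9900 + 120 × (-18.2) = 7716 ft.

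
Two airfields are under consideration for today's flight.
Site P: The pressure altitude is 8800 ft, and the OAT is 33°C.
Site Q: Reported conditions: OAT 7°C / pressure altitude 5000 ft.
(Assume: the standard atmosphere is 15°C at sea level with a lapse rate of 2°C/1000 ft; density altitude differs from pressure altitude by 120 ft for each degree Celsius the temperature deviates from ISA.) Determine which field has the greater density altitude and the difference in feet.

Site P by 7832 ft

Site P: ISA temp = -2.6°C, deviation +35.6°C, DA = 8800 + 120 × 35.6 = 13072 ft.
Site Q: ISA temp = 5°C, deviation +2°C, DA = 5000 + 120 × 2 = 5240 ft.
Site P is higher by 13072 − 5240 = 7832 ft.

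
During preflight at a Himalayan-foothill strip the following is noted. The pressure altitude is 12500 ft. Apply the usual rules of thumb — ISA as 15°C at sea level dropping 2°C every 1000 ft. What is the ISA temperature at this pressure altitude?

-10°C

ISA temperature = 15 − 2 × (12500/1000) = 15 − 25 = -10°C.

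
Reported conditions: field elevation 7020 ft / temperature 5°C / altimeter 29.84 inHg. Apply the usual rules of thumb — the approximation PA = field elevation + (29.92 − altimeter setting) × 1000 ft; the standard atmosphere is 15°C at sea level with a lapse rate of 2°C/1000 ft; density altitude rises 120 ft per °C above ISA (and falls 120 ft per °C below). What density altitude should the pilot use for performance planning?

Pressure altitude = 7020 + (29.92 − 29.84) × 1000 = 7020 + (+80) = 7100 ft.
ISA temperature at 7100 ft = 15 − 2 × (7100/1000) = 0.8°C.
ISA deviation = 5 − 0.8 = +4.2°C.
Density altitude = 7100 + 120 × (4.2) = 7604 ft.

7604 ft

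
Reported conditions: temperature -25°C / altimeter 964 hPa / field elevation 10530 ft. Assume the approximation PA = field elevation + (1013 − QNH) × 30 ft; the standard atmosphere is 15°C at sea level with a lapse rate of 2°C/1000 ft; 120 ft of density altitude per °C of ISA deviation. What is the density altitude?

Pressure altitude = 10530 + (1013 − 964) × 30 = 10530 + (+1470) = 12000 ft.
ISA temperature at 12000 ft = 15 − 2 × (12000/1000) = -9°C.
ISA deviation = -25 − (-9) = -16°C.
Density altitude = 12000 + 120 × (-16) = 10080 ft.

10080 ft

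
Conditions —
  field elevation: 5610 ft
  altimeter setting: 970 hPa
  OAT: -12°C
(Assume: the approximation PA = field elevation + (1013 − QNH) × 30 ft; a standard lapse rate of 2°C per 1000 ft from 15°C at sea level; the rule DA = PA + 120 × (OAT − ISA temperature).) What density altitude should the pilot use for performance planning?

5316 ft

Pressure altitude = 5610 + (1013 − 970) × 30 = 5610 + (+1290) = 6900 ft.
ISA temperature at 6900 ft = 15 − 2 × (6900/1000) = 1.2°C.
ISA deviation = -12 − 1.2 = -13.2°C.
Density altitude = 6900 + 120 × (-13.2) = 5316 ft.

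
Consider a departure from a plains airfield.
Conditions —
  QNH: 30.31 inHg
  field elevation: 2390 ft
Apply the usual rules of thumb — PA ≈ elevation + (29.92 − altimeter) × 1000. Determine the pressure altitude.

2000 ft

Pressure correction = (29.92 − 30.31) × 1000 = -390 ft.
Pressure altitude = 2390 + (-390) = 2000 ft.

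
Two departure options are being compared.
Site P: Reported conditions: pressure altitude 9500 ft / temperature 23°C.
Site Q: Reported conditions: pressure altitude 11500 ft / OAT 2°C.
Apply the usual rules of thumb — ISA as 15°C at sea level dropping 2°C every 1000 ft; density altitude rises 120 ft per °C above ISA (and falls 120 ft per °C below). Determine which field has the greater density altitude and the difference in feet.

Site P by 40 ft

Site P: ISA temp = -4°C, deviation +27°C, DA = 9500 + 120 × 27 = 12740 ft.
Site Q: ISA temp = -8°C, deviation +10°C, DA = 11500 + 120 × 10 = 12700 ft.
Site P is higher by 12740 − 12700 = 40 ft.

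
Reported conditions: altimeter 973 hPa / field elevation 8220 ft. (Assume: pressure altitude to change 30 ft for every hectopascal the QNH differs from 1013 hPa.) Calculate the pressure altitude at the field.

9420 ft

Pressure correction = (1013 − 973) × 30 = +1200 ft.
Pressure altitude = 8220 + (+1200) = 9420 ft.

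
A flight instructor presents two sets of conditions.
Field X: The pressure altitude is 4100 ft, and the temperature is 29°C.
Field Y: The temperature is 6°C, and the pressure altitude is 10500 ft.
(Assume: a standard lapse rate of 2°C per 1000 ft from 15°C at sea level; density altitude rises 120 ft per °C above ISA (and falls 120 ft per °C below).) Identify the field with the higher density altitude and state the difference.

Field Y by 5176 ft

Field X: ISA temp = 6.8°C, deviation +22.2°C, DA = 4100 + 120 × 22.2 = 6764 ft.
Field Y: ISA temp = -6°C, deviation +12°C, DA = 10500 + 120 × 12 = 11940 ft.
Field Y is higher by 11940 − 6764 = 5176 ft.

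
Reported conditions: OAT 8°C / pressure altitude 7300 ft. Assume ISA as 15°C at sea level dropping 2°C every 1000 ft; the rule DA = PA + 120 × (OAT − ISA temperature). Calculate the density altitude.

8212 ft

ISA temperature at 7300 ft = 15 − 2 × (7300/1000) = 0.4°C.
ISA deviation = 8 − 0.4 = +7.6°C.
Density altitude = 7300 + 120 × (7.6) = 7300 + (+912) = 8212 ft.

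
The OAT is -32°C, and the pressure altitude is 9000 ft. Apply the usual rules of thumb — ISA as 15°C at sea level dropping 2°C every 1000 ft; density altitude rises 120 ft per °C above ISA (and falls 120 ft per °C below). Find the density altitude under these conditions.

ISA temperature at 9000 ft = 15 − 2 × (9000/1000) = -3°C.
ISA deviation = -32 − (-3) = -29°C.
Density altitude = 9000 + 120 × (-29) = 9000 + (-3480) = 5520 ft.

5520 ft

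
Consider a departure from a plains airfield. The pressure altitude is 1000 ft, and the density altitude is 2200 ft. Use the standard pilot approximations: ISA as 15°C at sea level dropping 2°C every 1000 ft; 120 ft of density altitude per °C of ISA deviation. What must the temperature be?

23°C

Density altitude − pressure altitude = 2200 − 1000 = +1200 ft.
At 120 ft/°C that is an ISA deviation of 1200/120 = +10°C.
ISA temperature at 1000 ft = 15 − 2 × (1000/1000) = 13°C.
OAT = ISA + deviation = 13 + (+10) = 23°C.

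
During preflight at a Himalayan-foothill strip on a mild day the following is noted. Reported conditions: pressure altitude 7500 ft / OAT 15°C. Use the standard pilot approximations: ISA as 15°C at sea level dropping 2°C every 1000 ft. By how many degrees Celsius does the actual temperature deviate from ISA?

ISA temperature at 7500 ft = 15 − 2 × (7500/1000) = 0°C.
Deviation = OAT − ISA = 15 − 0 = +15°C.

ISA+15°C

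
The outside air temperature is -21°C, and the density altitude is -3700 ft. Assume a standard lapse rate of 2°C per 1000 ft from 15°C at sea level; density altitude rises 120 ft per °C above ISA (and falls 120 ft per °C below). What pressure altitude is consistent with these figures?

DA = PA + 120 × (OAT − (15 − 2·PA/1000)) = PA + 120·OAT − 1800 + 0.24·PA = 1.24·PA + 120·OAT − 1800.
So 1.24·PA = -3700 − 120 × (-21) + 1800 = 620.
PA = 620 / 1.24 = 500 ft.

500 ft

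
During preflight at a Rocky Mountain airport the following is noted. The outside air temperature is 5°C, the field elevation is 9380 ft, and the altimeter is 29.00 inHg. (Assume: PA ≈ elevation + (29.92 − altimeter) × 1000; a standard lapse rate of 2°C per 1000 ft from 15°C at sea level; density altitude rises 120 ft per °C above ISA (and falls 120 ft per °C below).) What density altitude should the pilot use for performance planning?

Pressure altitude = 9380 + (29.92 − 29.00) × 1000 = 9380 + (+920) = 10300 ft.
ISA temperature at 10300 ft = 15 − 2 × (10300/1000) = -5.6°C.
ISA deviation = 5 − (-5.6) = +10.6°C.
Density altitude = 10300 + 120 × (10.6) = 11572 ft.

11572 ft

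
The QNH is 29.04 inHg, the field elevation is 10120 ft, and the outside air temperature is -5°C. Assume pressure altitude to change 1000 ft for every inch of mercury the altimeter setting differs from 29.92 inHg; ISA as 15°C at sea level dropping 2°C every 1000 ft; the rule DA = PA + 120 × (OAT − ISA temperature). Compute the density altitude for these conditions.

11240 ft

Pressure altitude = 10120 + (29.92 − 29.04) × 1000 = 10120 + (+880) = 11000 ft.
ISA temperature at 11000 ft = 15 − 2 × (11000/1000) = -7°C.
ISA deviation = -5 − (-7) = +2°C.
Density altitude = 11000 + 120 × (2) = 11240 ft.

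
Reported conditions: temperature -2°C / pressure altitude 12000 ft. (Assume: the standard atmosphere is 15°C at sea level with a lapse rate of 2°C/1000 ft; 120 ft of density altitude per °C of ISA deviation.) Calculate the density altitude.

12840 ft

ISA temperature at 12000 ft = 15 − 2 × (12000/1000) = -9°C.
ISA deviation = -2 − (-9) = +7°C.
Density altitude = 12000 + 120 × (7) = 12000 + (+840) = 12840 ft.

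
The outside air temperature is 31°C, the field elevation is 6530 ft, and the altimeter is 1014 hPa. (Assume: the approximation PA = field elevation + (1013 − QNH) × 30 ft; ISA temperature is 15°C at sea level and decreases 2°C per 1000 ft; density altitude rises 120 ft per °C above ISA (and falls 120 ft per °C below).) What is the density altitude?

Pressure altitude = 6530 + (1013 − 1014) × 30 = 6530 + (-30) = 6500 ft.
ISA temperature at 6500 ft = 15 − 2 × (6500/1000) = 2°C.
ISA deviation = 31 − 2 = +29°C.
Density altitude = 6500 + 120 × (29) = 9980 ft.

9980 ft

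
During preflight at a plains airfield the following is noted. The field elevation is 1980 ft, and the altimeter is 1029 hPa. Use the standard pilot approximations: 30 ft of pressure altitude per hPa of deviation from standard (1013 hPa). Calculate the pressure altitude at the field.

Pressure correction = (1013 − 1029) × 30 = -480 ft.
Pressure altitude = 1980 + (-480) = 1500 ft.

1500 ft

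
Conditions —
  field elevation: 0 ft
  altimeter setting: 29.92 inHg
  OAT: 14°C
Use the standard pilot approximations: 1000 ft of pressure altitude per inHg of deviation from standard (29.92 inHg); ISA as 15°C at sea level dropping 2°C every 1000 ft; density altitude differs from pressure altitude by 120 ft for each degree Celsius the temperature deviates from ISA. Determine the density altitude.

-120 ft

Pressure altitude = 0 + (29.92 − 29.92) × 1000 = 0 + (0) = 0 ft.
ISA temperature at 0 ft = 15 − 2 × (0/1000) = 15°C.
ISA deviation = 14 − 15 = -1°C.
Density altitude = 0 + 120 × (-1) = -120 ft.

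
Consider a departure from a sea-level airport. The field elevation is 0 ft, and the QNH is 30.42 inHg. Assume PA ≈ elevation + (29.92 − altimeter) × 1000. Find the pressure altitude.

Pressure correction = (29.92 − 30.42) × 1000 = -500 ft.
Pressure altitude = 0 + (-500) = -500 ft.

-500 ft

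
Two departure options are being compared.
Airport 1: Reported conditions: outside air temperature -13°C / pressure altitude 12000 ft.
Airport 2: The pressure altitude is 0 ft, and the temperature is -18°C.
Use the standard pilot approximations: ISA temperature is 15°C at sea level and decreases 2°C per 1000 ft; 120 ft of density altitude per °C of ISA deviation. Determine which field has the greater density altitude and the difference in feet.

Airport 1: ISA temp = -9°C, deviation -4°C, DA = 12000 + 120 × (-4) = 11520 ft.
Airport 2: ISA temp = 15°C, deviation -33°C, DA = 0 + 120 × (-33) = -3960 ft.
Airport 1 is higher by 11520 − (-3960) = 15480 ft.

Airport 1 by 15480 ft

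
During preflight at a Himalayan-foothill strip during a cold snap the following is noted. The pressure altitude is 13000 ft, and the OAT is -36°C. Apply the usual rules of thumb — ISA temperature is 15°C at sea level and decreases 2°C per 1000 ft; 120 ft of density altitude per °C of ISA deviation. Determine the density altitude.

10000 ft

ISA temperature at 13000 ft = 15 − 2 × (13000/1000) = -11°C.
ISA deviation = -36 − (-11) = -25°C.
Density altitude = 13000 + 120 × (-25) = 13000 + (-3000) = 10000 ft.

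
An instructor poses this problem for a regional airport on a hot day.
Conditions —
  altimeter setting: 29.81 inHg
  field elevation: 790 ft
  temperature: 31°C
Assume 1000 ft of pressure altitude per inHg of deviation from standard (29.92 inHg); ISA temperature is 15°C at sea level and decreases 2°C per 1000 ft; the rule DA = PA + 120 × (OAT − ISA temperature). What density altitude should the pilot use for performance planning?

Pressure altitude = 790 + (29.92 − 29.81) × 1000 = 790 + (+110) = 900 ft.
ISA temperature at 900 ft = 15 − 2 × (900/1000) = 13.2°C.
ISA deviation = 31 − 13.2 = +17.8°C.
Density altitude = 900 + 120 × (17.8) = 3036 ft.

3036 ft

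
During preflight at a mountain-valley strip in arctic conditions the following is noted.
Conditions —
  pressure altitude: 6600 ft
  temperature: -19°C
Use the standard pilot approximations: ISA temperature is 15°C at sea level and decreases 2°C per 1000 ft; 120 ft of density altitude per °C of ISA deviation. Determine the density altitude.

ISA temperature at 6600 ft = 15 − 2 × (6600/1000) = 1.8°C.
ISA deviation = -19 − 1.8 = -20.8°C.
Density altitude = 6600 + 120 × (-20.8) = 6600 + (-2496) = 4104 ft.

4104 ft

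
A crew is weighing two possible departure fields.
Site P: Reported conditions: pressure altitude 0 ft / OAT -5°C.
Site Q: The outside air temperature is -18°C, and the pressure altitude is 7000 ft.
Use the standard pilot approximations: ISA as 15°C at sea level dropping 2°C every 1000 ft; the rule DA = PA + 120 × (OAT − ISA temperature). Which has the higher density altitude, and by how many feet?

Site Q by 7120 ft

Site P: ISA temp = 15°C, deviation -20°C, DA = 0 + 120 × (-20) = -2400 ft.
Site Q: ISA temp = 1°C, deviation -19°C, DA = 7000 + 120 × (-19) = 4720 ft.
Site Q is higher by 4720 − (-2400) = 7120 ft.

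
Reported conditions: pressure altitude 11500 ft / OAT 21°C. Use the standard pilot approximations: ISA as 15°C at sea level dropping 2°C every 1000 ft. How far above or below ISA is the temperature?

ISA temperature at 11500 ft = 15 − 2 × (11500/1000) = -8°C.
Deviation = OAT − ISA = 21 − (-8) = +29°C.

ISA+29°C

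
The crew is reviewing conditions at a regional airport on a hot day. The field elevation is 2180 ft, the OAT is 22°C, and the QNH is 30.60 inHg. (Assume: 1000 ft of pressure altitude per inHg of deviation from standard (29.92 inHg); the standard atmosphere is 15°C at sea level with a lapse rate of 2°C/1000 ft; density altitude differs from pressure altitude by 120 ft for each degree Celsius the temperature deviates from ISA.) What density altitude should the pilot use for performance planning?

Pressure altitude = 2180 + (29.92 − 30.60) × 1000 = 2180 + (-680) = 1500 ft.
ISA temperature at 1500 ft = 15 − 2 × (1500/1000) = 12°C.
ISA deviation = 22 − 12 = +10°C.
Density altitude = 1500 + 120 × (10) = 2700 ft.

2700 ft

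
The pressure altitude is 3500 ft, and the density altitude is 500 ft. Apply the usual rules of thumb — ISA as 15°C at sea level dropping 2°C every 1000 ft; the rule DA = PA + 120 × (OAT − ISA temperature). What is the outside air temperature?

-17°C

Density altitude − pressure altitude = 500 − 3500 = -3000 ft.
At 120 ft/°C that is an ISA deviation of -3000/120 = -25°C.
ISA temperature at 3500 ft = 15 − 2 × (3500/1000) = 8°C.
OAT = ISA + deviation = 8 + (-25) = -17°C.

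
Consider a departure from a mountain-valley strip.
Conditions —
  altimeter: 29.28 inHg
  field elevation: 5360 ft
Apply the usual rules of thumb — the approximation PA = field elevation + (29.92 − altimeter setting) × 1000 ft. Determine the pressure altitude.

6000 ft

Pressure correction = (29.92 − 29.28) × 1000 = +640 ft.
Pressure altitude = 5360 + (+640) = 6000 ft.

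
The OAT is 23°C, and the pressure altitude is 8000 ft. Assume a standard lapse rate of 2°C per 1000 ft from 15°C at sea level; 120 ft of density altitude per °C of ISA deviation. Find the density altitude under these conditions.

ISA temperature at 8000 ft = 15 − 2 × (8000/1000) = -1°C.
ISA deviation = 23 − (-1) = +24°C.
Density altitude = 8000 + 120 × (24) = 8000 + (+2880) = 10880 ft.

10880 ft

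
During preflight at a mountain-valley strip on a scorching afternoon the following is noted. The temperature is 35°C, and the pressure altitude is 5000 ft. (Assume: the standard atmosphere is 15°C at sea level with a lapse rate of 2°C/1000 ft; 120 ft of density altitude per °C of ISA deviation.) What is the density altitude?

8600 ft

ISA temperature at 5000 ft = 15 − 2 × (5000/1000) = 5°C.
ISA deviation = 35 − 5 = +30°C.
Density altitude = 5000 + 120 × (30) = 5000 + (+3600) = 8600 ft.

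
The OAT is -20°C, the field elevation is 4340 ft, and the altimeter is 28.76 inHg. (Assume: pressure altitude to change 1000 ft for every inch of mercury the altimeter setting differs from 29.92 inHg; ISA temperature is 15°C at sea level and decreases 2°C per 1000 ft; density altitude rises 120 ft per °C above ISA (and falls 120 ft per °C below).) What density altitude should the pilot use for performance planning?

Pressure altitude = 4340 + (29.92 − 28.76) × 1000 = 4340 + (+1160) = 5500 ft.
ISA temperature at 5500 ft = 15 − 2 × (5500/1000) = 4°C.
ISA deviation = -20 − 4 = -24°C.
Density altitude = 5500 + 120 × (-24) = 2620 ft.

2620 ft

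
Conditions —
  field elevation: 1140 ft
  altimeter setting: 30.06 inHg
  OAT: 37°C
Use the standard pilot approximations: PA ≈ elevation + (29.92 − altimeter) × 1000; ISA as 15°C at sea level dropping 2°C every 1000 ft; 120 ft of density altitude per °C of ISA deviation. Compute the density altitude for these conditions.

Pressure altitude = 1140 + (29.92 − 30.06) × 1000 = 1140 + (-140) = 1000 ft.
ISA temperature at 1000 ft = 15 − 2 × (1000/1000) = 13°C.
ISA deviation = 37 − 13 = +24°C.
Density altitude = 1000 + 120 × (24) = 3880 ft.

3880 ft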